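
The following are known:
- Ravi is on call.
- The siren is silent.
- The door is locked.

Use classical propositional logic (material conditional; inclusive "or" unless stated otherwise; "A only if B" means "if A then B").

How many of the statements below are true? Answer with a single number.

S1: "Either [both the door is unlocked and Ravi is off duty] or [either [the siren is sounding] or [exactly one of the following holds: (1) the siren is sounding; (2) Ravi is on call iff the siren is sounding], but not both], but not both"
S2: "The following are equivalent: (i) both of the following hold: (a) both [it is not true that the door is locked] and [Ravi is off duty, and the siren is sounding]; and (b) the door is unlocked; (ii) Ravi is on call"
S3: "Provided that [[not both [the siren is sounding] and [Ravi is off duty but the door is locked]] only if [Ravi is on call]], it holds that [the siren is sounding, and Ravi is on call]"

Let R = "the door is locked" (T), P = "Ravi is on call" (T), Q = "the siren is sounding" (F).

S1: In symbols: (~R & ~P) xor (Q xor (Q xor (P <-> Q)))

~R = ~T = F
~P = ~T = F
~R & ~P = F & F = F
P <-> Q = T <-> F = F
Q xor (P <-> Q) = F xor F = F
Q xor (Q xor (P <-> Q)) = F xor F = F
(~R & ~P) xor (Q xor (Q xor (P <-> Q))) = F xor F = F
So S1 is false.

S2: Parsed as ((~R & (~P & Q)) & ~R) <-> P

~R = ~T = F
~P = ~T = F
~P & Q = F & F = F
~R & (~P & Q) = F & F = F
~R = ~T = F
(~R & (~P & Q)) & ~R = F & F = F
((~R & (~P & Q)) & ~R) <-> P = F <-> T = F
So S2 is false.

S3: Parsed as ((Q nand (~P & R)) -> P) -> (Q & P)

~P = ~T = F
~P & R = F & T = F
Q nand (~P & R) = F nand F = T
(Q nand (~P & R)) -> P = T -> T = T
Q & P = F & T = F
((Q nand (~P & R)) -> P) -> (Q & P) = T -> F = F
Hence S3 is false.

0 of the 3 statements are true (none).

0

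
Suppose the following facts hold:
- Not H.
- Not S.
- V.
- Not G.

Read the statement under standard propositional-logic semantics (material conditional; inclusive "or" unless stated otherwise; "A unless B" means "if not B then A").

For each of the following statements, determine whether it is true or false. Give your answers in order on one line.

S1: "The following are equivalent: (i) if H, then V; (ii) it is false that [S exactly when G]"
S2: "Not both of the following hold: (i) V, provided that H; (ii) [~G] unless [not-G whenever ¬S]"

S1 F; S2 F

S1: This is (H -> V) <-> ~(S <-> G).

H -> V = F -> T = T
S <-> G = F <-> F = T
~(S <-> G) = ~T = F
(H -> V) <-> ~(S <-> G) = T <-> F = F
So S1 is false.

S2: This is (H -> V) nand (~G | (~S -> ~G)).

H -> V = F -> T = T
~G = ~F = T
~S = ~F = T
~G = ~F = T
~S -> ~G = T -> T = T
~G | (~S -> ~G) = T | T = T
(H -> V) nand (~G | (~S -> ~G)) = T nand T = F
Hence S2 is false.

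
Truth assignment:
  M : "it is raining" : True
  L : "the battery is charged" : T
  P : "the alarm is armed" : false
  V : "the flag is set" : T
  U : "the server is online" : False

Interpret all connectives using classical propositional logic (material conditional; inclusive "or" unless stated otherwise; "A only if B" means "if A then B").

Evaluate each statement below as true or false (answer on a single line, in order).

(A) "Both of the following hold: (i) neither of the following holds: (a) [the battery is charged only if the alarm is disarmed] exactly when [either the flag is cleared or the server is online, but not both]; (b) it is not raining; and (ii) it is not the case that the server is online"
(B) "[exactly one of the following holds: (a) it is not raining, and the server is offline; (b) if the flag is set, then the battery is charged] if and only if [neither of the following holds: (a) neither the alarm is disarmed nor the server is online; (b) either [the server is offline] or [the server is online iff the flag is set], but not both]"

(A) True / (B) False

(A): Parsed as (((L → ¬P) ↔ (¬V ⊕ U)) ↓ ¬M) ∧ ¬U

¬P = ¬F = T
L → ¬P = T → T = T
¬V = ¬T = F
¬V ⊕ U = F ⊕ F = F
(L → ¬P) ↔ (¬V ⊕ U) = T ↔ F = F
¬M = ¬T = F
((L → ¬P) ↔ (¬V ⊕ U)) ↓ ¬M = F ↓ F = T
¬U = ¬F = T
(((L → ¬P) ↔ (¬V ⊕ U)) ↓ ¬M) ∧ ¬U = T ∧ T = T
Hence (A) is true.

(B): This is ((¬M ∧ ¬U) ⊕ (V → L)) ↔ ((¬P ↓ U) ↓ (¬U ⊕ (U ↔ V))).

¬M = ¬T = F
¬U = ¬F = T
¬M ∧ ¬U = F ∧ T = F
V → L = T → T = T
(¬M ∧ ¬U) ⊕ (V → L) = F ⊕ T = T
¬P = ¬F = T
¬P ↓ U = T ↓ F = F
¬U = ¬F = T
U ↔ V = F ↔ T = F
¬U ⊕ (U ↔ V) = T ⊕ F = T
(¬P ↓ U) ↓ (¬U ⊕ (U ↔ V)) = F ↓ T = F
((¬M ∧ ¬U) ⊕ (V → L)) ↔ ((¬P ↓ U) ↓ (¬U ⊕ (U ↔ V))) = T ↔ F = F
So (B) is false.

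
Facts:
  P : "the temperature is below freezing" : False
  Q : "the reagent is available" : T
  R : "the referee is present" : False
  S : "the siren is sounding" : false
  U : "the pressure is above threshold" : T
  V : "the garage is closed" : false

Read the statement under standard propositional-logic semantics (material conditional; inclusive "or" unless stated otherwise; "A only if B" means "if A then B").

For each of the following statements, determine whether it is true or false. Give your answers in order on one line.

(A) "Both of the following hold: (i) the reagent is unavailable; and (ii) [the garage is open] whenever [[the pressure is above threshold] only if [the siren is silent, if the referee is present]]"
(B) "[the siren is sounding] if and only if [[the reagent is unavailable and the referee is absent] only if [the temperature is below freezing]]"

(A): Formalization: ¬Q ∧ ((U → (R → ¬S)) → ¬V)

¬Q = ¬T = F
¬S = ¬F = T
R → ¬S = F → T = T
U → (R → ¬S) = T → T = T
¬V = ¬F = T
(U → (R → ¬S)) → ¬V = T → T = T
¬Q ∧ ((U → (R → ¬S)) → ¬V) = F ∧ T = F
Thus (A) is false.

(B): Parsed as S ↔ ((¬Q ∧ ¬R) → P)

¬Q = ¬T = F
¬R = ¬F = T
¬Q ∧ ¬R = F ∧ T = F
(¬Q ∧ ¬R) → P = F → F = T
S ↔ ((¬Q ∧ ¬R) → P) = F ↔ T = F
Thus (B) is false.

(A) F, (B) F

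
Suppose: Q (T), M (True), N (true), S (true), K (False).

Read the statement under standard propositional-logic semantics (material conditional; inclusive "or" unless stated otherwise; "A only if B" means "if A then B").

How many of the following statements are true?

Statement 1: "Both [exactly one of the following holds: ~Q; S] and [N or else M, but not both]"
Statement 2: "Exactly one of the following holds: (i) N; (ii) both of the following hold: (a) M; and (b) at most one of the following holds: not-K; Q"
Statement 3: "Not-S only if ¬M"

Statement 1: In symbols: (not Q xor S) and (N xor M)

not Q = not True = False
not Q xor S = False xor True = True
N xor M = True xor True = False
(not Q xor S) and (N xor M) = True and False = False
Thus Statement 1 is false.

Statement 2: This is N xor (M and (not K nand Q)).

not K = not False = True
not K nand Q = True nand True = False
M and (not K nand Q) = True and False = False
N xor (M and (not K nand Q)) = True xor False = True
Hence Statement 2 is true.

Statement 3: Parsed as not S -> not M

not S = not True = False
not M = not True = False
not S -> not M = False -> False = True
Thus Statement 3 is true.

True statements: 2 (Statement 2, Statement 3).

2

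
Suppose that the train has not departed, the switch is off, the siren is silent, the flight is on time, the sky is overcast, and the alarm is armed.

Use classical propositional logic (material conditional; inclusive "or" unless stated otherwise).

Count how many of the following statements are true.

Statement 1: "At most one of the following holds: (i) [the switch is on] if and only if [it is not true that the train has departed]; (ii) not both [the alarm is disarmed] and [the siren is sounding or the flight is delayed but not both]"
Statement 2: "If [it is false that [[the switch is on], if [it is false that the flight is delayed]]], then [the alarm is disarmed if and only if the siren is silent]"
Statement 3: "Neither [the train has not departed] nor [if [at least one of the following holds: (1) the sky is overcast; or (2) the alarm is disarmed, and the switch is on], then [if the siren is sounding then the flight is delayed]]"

1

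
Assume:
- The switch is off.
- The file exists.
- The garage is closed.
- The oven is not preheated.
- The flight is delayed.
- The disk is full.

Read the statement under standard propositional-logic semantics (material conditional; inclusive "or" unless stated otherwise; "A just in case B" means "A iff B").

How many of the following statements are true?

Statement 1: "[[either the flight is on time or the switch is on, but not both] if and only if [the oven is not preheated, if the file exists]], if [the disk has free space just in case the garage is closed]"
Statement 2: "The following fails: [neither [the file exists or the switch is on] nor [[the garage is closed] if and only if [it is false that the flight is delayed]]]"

Let V = "the disk is full" (T), R = "the garage is closed" (T), U = "the flight is delayed" (T), P = "the switch is on" (F), Q = "the file exists" (T), S = "the oven is preheated" (F).

Statement 1: This is (¬V ↔ R) → ((¬U ⊕ P) ↔ (Q → ¬S)).

¬V = ¬T = F
¬V ↔ R = F ↔ T = F
¬U = ¬T = F
¬U ⊕ P = F ⊕ F = F
¬S = ¬F = T
Q → ¬S = T → T = T
(¬U ⊕ P) ↔ (Q → ¬S) = F ↔ T = F
(¬V ↔ R) → ((¬U ⊕ P) ↔ (Q → ¬S)) = F → F = T
So Statement 1 is true.

Statement 2: In symbols: ¬((Q ∨ P) ↓ (R ↔ ¬U))

Q ∨ P = T ∨ F = T
¬U = ¬T = F
R ↔ ¬U = T ↔ F = F
(Q ∨ P) ↓ (R ↔ ¬U) = T ↓ F = F
¬((Q ∨ P) ↓ (R ↔ ¬U)) = ¬F = T
Thus Statement 2 is true.

Count: 2.

2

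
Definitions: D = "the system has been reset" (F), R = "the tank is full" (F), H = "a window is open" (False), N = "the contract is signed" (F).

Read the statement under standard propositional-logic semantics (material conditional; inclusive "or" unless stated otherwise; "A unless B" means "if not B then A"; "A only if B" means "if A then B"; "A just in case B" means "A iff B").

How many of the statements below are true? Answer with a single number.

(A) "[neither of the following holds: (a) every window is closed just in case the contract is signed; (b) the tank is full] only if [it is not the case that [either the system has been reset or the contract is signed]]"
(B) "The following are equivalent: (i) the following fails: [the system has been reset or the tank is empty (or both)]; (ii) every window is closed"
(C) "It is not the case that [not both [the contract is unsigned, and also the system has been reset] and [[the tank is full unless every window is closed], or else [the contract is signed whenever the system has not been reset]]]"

1

(A): Formalization: ((~H <-> N) nor R) -> ~(D | N)

~H = ~F = T
~H <-> N = T <-> F = F
(~H <-> N) nor R = F nor F = T
D | N = F | F = F
~(D | N) = ~F = T
((~H <-> N) nor R) -> ~(D | N) = T -> T = T
Hence (A) is true.

(B): This is ~(D | ~R) <-> ~H.

~R = ~F = T
D | ~R = F | T = T
~(D | ~R) = ~T = F
~H = ~F = T
~(D | ~R) <-> ~H = F <-> T = F
So (B) is false.

(C): Parsed as ~((~N & D) nand ((R | ~H) | (~D -> N)))

~N = ~F = T
~N & D = T & F = F
~H = ~F = T
R | ~H = F | T = T
~D = ~F = T
~D -> N = T -> F = F
(R | ~H) | (~D -> N) = T | F = T
(~N & D) nand ((R | ~H) | (~D -> N)) = F nand T = T
~((~N & D) nand ((R | ~H) | (~D -> N))) = ~T = F
Thus (C) is false.

Count: 1.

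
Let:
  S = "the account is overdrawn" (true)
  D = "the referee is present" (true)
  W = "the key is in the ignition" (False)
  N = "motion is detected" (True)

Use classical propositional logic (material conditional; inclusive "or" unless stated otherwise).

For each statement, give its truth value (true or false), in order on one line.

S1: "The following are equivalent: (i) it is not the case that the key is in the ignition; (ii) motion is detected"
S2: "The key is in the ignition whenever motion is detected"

S1: Formalization: ~W <-> N

~W = ~F = T
~W <-> N = T <-> T = T
So S1 is true.

S2: Parsed as N -> W

N -> W = T -> F = F
Thus S2 is false.

S1 True / S2 False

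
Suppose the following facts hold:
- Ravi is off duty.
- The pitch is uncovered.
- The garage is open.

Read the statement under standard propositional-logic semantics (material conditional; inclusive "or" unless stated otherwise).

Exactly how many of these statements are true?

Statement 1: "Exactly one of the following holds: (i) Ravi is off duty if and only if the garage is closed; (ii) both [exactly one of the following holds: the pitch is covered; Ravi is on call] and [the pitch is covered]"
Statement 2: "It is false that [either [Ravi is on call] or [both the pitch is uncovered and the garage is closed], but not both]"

1

Let P = "Ravi is on call" (F), R = "the garage is closed" (F), Q = "the pitch is covered" (F).

Statement 1: Formalization: (~P <-> R) xor ((Q xor P) & Q)

~P = ~F = T
~P <-> R = T <-> F = F
Q xor P = F xor F = F
(Q xor P) & Q = F & F = F
(~P <-> R) xor ((Q xor P) & Q) = F xor F = F
Thus Statement 1 is false.

Statement 2: Formalization: ~(P xor (~Q & R))

~Q = ~F = T
~Q & R = T & F = F
P xor (~Q & R) = F xor F = F
~(P xor (~Q & R)) = ~F = T
So Statement 2 is true.

Count: 1.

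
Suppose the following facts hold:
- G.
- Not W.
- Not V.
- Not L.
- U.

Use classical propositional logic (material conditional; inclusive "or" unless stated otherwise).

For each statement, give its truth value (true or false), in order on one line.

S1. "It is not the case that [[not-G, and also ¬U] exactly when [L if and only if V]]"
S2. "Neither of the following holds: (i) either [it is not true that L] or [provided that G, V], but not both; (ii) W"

S1 T / S2 F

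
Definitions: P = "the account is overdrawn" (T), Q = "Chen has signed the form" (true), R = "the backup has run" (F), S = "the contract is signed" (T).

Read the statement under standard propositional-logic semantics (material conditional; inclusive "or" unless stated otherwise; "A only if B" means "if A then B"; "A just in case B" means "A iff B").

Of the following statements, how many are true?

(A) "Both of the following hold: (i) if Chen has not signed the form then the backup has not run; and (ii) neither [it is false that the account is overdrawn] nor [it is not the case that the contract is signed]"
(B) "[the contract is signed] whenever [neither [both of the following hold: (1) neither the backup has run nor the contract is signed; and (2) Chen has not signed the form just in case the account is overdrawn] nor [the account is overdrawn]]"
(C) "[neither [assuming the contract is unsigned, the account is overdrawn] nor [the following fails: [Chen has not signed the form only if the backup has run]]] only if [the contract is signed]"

3

(A): This is (not Q -> not R) and (not P nor not S).

not Q = not True = False
not R = not False = True
not Q -> not R = False -> True = True
not P = not True = False
not S = not True = False
not P nor not S = False nor False = True
(not Q -> not R) and (not P nor not S) = True and True = True
Hence (A) is true.

(B): This is (((R nor S) and (not Q iff P)) nor P) -> S.

R nor S = False nor True = False
not Q = not True = False
not Q iff P = False iff True = False
(R nor S) and (not Q iff P) = False and False = False
((R nor S) and (not Q iff P)) nor P = False nor True = False
(((R nor S) and (not Q iff P)) nor P) -> S = False -> True = True
So (B) is true.

(C): This is ((not S -> P) nor not (not Q -> R)) -> S.

not S = not True = False
not S -> P = False -> True = True
not Q = not True = False
not Q -> R = False -> False = True
not (not Q -> R) = not True = False
(not S -> P) nor not (not Q -> R) = True nor False = False
((not S -> P) nor not (not Q -> R)) -> S = False -> True = True
Thus (C) is true.

True statements: 3.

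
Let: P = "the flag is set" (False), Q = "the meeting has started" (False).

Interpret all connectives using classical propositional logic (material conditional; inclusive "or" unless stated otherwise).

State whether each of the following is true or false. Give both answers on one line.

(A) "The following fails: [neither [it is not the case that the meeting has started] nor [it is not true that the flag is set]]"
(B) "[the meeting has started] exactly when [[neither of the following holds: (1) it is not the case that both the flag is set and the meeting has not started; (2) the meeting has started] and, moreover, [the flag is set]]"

(A): Formalization: ~(~Q nor ~P)

~Q = ~F = T
~P = ~F = T
~Q nor ~P = T nor T = F
~(~Q nor ~P) = ~F = T
Thus (A) is true.

(B): Parsed as Q <-> (((P nand ~Q) nor Q) & P)

~Q = ~F = T
P nand ~Q = F nand T = T
(P nand ~Q) nor Q = T nor F = F
((P nand ~Q) nor Q) & P = F & F = F
Q <-> (((P nand ~Q) nor Q) & P) = F <-> F = T
So (B) is true.

(A) T, (B) T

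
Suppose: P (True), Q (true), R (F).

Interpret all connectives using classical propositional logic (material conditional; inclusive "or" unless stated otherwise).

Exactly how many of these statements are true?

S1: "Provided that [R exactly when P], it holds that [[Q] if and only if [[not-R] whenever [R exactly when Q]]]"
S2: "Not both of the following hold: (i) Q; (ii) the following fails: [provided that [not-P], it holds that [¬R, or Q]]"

S1: Formalization: (R <-> P) -> (Q <-> ((R <-> Q) -> ~R))

R <-> P = F <-> T = F
R <-> Q = F <-> T = F
~R = ~F = T
(R <-> Q) -> ~R = F -> T = T
Q <-> ((R <-> Q) -> ~R) = T <-> T = T
(R <-> P) -> (Q <-> ((R <-> Q) -> ~R)) = F -> T = T
Thus S1 is true.

S2: In symbols: Q nand ~(~P -> (~R | Q))

~P = ~T = F
~R = ~F = T
~R | Q = T | T = T
~P -> (~R | Q) = F -> T = T
~(~P -> (~R | Q)) = ~T = F
Q nand ~(~P -> (~R | Q)) = T nand F = T
Thus S2 is true.

2 of the 2 statements are true.

2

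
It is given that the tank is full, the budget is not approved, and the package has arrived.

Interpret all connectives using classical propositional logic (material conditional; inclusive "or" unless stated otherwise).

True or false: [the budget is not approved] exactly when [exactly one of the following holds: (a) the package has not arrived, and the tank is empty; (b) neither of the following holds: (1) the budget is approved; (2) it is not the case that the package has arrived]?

Let Q = "the budget is approved" (False), R = "the package has arrived" (True), P = "the tank is full" (True).
In symbols: not Q iff ((not R and not P) xor (Q nor not R))

not Q = not False = True
not R = not True = False
not P = not True = False
not R and not P = False and False = False
not R = not True = False
Q nor not R = False nor False = True
(not R and not P) xor (Q nor not R) = False xor True = True
not Q iff ((not R and not P) xor (Q nor not R)) = True iff True = True

The statement is true.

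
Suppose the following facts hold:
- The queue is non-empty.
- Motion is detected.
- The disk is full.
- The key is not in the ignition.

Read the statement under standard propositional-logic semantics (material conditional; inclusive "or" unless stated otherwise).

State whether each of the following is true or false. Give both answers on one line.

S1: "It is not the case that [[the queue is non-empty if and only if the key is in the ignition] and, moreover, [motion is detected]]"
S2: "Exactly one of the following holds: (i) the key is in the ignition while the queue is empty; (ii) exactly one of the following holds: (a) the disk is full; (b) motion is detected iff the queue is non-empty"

S1 true; S2 false

Let H = "the queue is empty" (F), P = "the key is in the ignition" (F), V = "motion is detected" (T), W = "the disk is full" (T).

S1: This is ~((~H <-> P) & V).

~H = ~F = T
~H <-> P = T <-> F = F
(~H <-> P) & V = F & T = F
~((~H <-> P) & V) = ~F = T
So S1 is true.

S2: Formalization: (P & H) xor (W xor (V <-> ~H))

P & H = F & F = F
~H = ~F = T
V <-> ~H = T <-> T = T
W xor (V <-> ~H) = T xor T = F
(P & H) xor (W xor (V <-> ~H)) = F xor F = F
So S2 is false.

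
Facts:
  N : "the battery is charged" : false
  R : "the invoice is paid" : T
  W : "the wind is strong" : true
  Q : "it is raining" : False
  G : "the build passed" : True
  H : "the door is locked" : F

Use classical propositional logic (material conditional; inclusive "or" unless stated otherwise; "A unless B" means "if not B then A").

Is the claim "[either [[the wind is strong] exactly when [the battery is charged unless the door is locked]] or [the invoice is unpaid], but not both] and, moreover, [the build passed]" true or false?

Formalization: ((W iff (N or H)) xor not R) and G

N or H = False or False = False
W iff (N or H) = True iff False = False
not R = not True = False
(W iff (N or H)) xor not R = False xor False = False
((W iff (N or H)) xor not R) and G = False and True = False

False.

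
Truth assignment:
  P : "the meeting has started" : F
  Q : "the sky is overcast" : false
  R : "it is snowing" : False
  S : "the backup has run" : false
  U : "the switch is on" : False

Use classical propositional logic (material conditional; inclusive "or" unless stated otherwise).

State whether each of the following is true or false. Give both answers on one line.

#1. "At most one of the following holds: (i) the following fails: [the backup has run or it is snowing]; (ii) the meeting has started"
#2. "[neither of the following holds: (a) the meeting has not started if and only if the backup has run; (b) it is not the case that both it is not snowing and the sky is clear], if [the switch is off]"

#1 true, #2 true

#1: This is ¬(S ∨ R) ↑ P.

S ∨ R = F ∨ F = F
¬(S ∨ R) = ¬F = T
¬(S ∨ R) ↑ P = T ↑ F = T
Hence #1 is true.

#2: Formalization: ¬U → ((¬P ↔ S) ↓ (¬R ↑ ¬Q))

¬U = ¬F = T
¬P = ¬F = T
¬P ↔ S = T ↔ F = F
¬R = ¬F = T
¬Q = ¬F = T
¬R ↑ ¬Q = T ↑ T = F
(¬P ↔ S) ↓ (¬R ↑ ¬Q) = F ↓ F = T
¬U → ((¬P ↔ S) ↓ (¬R ↑ ¬Q)) = T → T = T
Thus #2 is true.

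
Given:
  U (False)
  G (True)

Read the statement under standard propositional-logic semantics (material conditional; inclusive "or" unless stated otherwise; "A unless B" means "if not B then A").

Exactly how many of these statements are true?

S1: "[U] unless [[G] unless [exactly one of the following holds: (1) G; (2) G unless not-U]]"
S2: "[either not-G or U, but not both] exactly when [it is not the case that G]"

S1: Formalization: U | (G | (G xor (G | ~U)))

~U = ~F = T
G | ~U = T | T = T
G xor (G | ~U) = T xor T = F
G | (G xor (G | ~U)) = T | F = T
U | (G | (G xor (G | ~U))) = F | T = T
Thus S1 is true.

S2: Formalization: (~G xor U) <-> ~G

~G = ~T = F
~G xor U = F xor F = F
~G = ~T = F
(~G xor U) <-> ~G = F <-> F = T
Hence S2 is true.

True statements: 2 (S1, S2).

2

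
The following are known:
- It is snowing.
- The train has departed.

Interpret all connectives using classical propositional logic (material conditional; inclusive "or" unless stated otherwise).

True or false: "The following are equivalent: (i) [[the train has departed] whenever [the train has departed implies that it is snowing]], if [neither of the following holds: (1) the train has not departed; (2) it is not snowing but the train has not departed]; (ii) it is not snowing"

Let Q = "the train has departed" (T), P = "it is snowing" (T).
This is ((¬Q ↓ (¬P ∧ ¬Q)) → ((Q → P) → Q)) ↔ ¬P.

¬Q = ¬T = F
¬P = ¬T = F
¬Q = ¬T = F
¬P ∧ ¬Q = F ∧ F = F
¬Q ↓ (¬P ∧ ¬Q) = F ↓ F = T
Q → P = T → T = T
(Q → P) → Q = T → T = T
(¬Q ↓ (¬P ∧ ¬Q)) → ((Q → P) → Q) = T → T = T
¬P = ¬T = F
((¬Q ↓ (¬P ∧ ¬Q)) → ((Q → P) → Q)) ↔ ¬P = T ↔ F = F

False.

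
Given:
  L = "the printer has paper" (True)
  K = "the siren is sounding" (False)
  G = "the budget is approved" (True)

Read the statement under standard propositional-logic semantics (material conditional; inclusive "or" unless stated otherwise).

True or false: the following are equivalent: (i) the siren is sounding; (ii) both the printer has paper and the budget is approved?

Values: K=F, L=T, G=T.
In symbols: K ↔ (L ∧ G)

L ∧ G = T ∧ T = T
K ↔ (L ∧ G) = F ↔ T = F

false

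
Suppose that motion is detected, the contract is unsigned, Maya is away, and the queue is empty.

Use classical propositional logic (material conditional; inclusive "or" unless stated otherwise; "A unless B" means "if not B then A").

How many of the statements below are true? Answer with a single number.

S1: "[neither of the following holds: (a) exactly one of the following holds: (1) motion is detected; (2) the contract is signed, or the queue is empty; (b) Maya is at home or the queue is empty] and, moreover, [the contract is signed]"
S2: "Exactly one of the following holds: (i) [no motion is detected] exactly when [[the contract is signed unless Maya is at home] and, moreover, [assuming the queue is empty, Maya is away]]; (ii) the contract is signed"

Let U = "motion is detected" (T), H = "the contract is signed" (F), P = "the queue is empty" (T), M = "Maya is at home" (F).

S1: Formalization: ((U ⊕ (H ∨ P)) ↓ (M ∨ P)) ∧ H

H ∨ P = F ∨ T = T
U ⊕ (H ∨ P) = T ⊕ T = F
M ∨ P = F ∨ T = T
(U ⊕ (H ∨ P)) ↓ (M ∨ P) = F ↓ T = F
((U ⊕ (H ∨ P)) ↓ (M ∨ P)) ∧ H = F ∧ F = F
Hence S1 is false.

S2: In symbols: (¬U ↔ ((H ∨ M) ∧ (P → ¬M))) ⊕ H

¬U = ¬T = F
H ∨ M = F ∨ F = F
¬M = ¬F = T
P → ¬M = T → T = T
(H ∨ M) ∧ (P → ¬M) = F ∧ T = F
¬U ↔ ((H ∨ M) ∧ (P → ¬M)) = F ↔ F = T
(¬U ↔ ((H ∨ M) ∧ (P → ¬M))) ⊕ H = T ⊕ F = T
Hence S2 is true.

Count: 1.

1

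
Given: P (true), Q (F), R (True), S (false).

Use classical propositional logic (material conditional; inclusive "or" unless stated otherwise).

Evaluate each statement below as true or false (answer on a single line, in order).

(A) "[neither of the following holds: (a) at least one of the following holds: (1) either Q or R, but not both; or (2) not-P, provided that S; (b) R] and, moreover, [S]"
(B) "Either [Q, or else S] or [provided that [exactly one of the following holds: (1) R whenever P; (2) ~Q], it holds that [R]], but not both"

(A): Formalization: (((Q xor R) or (S -> not P)) nor R) and S

Q xor R = False xor True = True
not P = not True = False
S -> not P = False -> False = True
(Q xor R) or (S -> not P) = True or True = True
((Q xor R) or (S -> not P)) nor R = True nor True = False
(((Q xor R) or (S -> not P)) nor R) and S = False and False = False
Thus (A) is false.

(B): Parsed as (Q or S) xor (((P -> R) xor not Q) -> R)

Q or S = False or False = False
P -> R = True -> True = True
not Q = not False = True
(P -> R) xor not Q = True xor True = False
((P -> R) xor not Q) -> R = False -> True = True
(Q or S) xor (((P -> R) xor not Q) -> R) = False xor True = True
Thus (B) is true.

(A) False, (B) True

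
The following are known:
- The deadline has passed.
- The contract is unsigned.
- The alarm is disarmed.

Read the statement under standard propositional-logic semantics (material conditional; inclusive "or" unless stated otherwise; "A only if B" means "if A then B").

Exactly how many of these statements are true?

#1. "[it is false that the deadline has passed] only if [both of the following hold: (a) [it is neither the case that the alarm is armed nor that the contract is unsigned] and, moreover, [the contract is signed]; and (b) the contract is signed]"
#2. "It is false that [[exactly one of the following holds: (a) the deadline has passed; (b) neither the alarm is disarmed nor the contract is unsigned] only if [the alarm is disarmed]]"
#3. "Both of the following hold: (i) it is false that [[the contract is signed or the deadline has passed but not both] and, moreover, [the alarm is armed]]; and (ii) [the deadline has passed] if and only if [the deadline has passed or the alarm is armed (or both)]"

2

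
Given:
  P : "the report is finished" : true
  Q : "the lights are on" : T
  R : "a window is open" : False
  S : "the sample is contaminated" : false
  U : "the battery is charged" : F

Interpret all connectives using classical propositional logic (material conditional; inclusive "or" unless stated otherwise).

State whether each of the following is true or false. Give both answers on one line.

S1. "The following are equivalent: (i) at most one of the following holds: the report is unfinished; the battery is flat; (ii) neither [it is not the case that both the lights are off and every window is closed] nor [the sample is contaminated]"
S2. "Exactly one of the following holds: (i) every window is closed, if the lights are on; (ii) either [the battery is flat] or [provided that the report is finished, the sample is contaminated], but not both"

S1 F, S2 F

S1: Formalization: (~P nand ~U) <-> ((~Q nand ~R) nor S)

~P = ~T = F
~U = ~F = T
~P nand ~U = F nand T = T
~Q = ~T = F
~R = ~F = T
~Q nand ~R = F nand T = T
(~Q nand ~R) nor S = T nor F = F
(~P nand ~U) <-> ((~Q nand ~R) nor S) = T <-> F = F
Thus S1 is false.

S2: Formalization: (Q -> ~R) xor (~U xor (P -> S))

~R = ~F = T
Q -> ~R = T -> T = T
~U = ~F = T
P -> S = T -> F = F
~U xor (P -> S) = T xor F = T
(Q -> ~R) xor (~U xor (P -> S)) = T xor T = F
Thus S2 is false.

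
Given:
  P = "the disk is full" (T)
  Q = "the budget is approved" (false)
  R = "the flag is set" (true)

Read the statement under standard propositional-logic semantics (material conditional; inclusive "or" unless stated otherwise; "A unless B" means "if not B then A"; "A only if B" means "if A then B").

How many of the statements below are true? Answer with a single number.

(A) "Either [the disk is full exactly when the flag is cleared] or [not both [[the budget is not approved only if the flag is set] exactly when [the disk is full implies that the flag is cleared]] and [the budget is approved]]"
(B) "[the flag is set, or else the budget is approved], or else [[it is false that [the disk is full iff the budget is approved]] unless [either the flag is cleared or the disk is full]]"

(A): Formalization: (P iff not R) or (((not Q -> R) iff (P -> not R)) nand Q)

not R = not True = False
P iff not R = True iff False = False
not Q = not False = True
not Q -> R = True -> True = True
not R = not True = False
P -> not R = True -> False = False
(not Q -> R) iff (P -> not R) = True iff False = False
((not Q -> R) iff (P -> not R)) nand Q = False nand False = True
(P iff not R) or (((not Q -> R) iff (P -> not R)) nand Q) = False or True = True
So (A) is true.

(B): In symbols: (R or Q) or (not (P iff Q) or (not R or P))

R or Q = True or False = True
P iff Q = True iff False = False
not (P iff Q) = not False = True
not R = not True = False
not R or P = False or True = True
not (P iff Q) or (not R or P) = True or True = True
(R or Q) or (not (P iff Q) or (not R or P)) = True or True = True
So (B) is true.

2 of the 2 statements are true.

2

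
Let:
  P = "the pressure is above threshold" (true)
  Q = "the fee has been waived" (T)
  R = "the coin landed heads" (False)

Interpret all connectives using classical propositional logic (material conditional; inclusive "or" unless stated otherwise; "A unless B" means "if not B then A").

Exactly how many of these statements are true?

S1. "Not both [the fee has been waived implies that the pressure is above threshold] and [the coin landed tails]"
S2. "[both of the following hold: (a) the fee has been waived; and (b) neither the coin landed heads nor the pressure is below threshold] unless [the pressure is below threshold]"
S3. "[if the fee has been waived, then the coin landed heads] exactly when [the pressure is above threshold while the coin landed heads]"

2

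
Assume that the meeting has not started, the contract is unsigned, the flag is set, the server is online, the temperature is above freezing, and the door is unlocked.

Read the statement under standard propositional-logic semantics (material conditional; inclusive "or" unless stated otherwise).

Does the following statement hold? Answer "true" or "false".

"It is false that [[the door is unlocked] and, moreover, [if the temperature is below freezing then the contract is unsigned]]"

Let N = "the door is locked" (False), L = "the temperature is below freezing" (False), D = "the contract is signed" (False).
This is not (not N and (L -> not D)).

not N = not False = True
not D = not False = True
L -> not D = False -> True = True
not N and (L -> not D) = True and True = True
not (not N and (L -> not D)) = not True = False

The statement is false.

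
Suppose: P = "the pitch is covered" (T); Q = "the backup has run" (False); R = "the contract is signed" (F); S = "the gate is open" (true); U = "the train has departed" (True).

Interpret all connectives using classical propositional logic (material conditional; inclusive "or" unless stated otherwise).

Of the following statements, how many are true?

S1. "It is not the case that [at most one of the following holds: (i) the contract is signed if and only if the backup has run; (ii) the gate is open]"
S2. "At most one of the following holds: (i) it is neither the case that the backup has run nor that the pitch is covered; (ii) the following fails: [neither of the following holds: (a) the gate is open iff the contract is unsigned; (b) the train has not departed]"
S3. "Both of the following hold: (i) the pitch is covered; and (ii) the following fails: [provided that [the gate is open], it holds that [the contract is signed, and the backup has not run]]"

S1: This is not ((R iff Q) nand S).

R iff Q = False iff False = True
(R iff Q) nand S = True nand True = False
not ((R iff Q) nand S) = not False = True
Thus S1 is true.

S2: In symbols: (Q nor P) nand not ((S iff not R) nor not U)

Q nor P = False nor True = False
not R = not False = True
S iff not R = True iff True = True
not U = not True = False
(S iff not R) nor not U = True nor False = False
not ((S iff not R) nor not U) = not False = True
(Q nor P) nand not ((S iff not R) nor not U) = False nand True = True
Hence S2 is true.

S3: Parsed as P and not (S -> (R and not Q))

not Q = not False = True
R and not Q = False and True = False
S -> (R and not Q) = True -> False = False
not (S -> (R and not Q)) = not False = True
P and not (S -> (R and not Q)) = True and True = True
Thus S3 is true.

Count: 3.

3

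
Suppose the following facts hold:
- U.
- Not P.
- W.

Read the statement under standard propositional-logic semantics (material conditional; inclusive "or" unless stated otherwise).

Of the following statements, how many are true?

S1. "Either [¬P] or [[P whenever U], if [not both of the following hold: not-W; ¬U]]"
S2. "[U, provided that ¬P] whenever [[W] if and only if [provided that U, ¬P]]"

2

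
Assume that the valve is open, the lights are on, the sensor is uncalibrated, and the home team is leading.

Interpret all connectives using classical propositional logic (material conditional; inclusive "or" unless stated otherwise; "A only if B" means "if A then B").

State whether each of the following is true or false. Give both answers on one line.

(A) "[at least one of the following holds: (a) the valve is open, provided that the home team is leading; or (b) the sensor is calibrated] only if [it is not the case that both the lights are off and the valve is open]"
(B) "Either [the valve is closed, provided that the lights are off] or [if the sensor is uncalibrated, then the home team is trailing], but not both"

Let N = "the home team is leading" (T), V = "the valve is open" (T), D = "the sensor is calibrated" (F), U = "the lights are on" (T).

(A): Parsed as ((N -> V) | D) -> (~U nand V)

N -> V = T -> T = T
(N -> V) | D = T | F = T
~U = ~T = F
~U nand V = F nand T = T
((N -> V) | D) -> (~U nand V) = T -> T = T
So (A) is true.

(B): Parsed as (~U -> ~V) xor (~D -> ~N)

~U = ~T = F
~V = ~T = F
~U -> ~V = F -> F = T
~D = ~F = T
~N = ~T = F
~D -> ~N = T -> F = F
(~U -> ~V) xor (~D -> ~N) = T xor F = T
Thus (B) is true.

(A) T / (B) T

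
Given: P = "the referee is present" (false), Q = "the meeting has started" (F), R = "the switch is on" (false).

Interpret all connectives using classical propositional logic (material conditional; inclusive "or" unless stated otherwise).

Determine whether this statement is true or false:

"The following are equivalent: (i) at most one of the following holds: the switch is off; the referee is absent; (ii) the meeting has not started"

Parsed as (¬R ↑ ¬P) ↔ ¬Q

¬R = ¬F = T
¬P = ¬F = T
¬R ↑ ¬P = T ↑ T = F
¬Q = ¬F = T
(¬R ↑ ¬P) ↔ ¬Q = F ↔ T = F

false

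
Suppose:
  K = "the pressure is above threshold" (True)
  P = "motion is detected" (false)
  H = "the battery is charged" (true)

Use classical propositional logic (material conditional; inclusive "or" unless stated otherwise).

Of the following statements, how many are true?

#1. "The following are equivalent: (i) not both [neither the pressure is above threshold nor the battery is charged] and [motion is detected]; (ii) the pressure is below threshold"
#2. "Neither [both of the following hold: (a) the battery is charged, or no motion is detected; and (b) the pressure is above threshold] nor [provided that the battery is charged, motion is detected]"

#1: Formalization: ((K ↓ H) ↑ P) ↔ ¬K

K ↓ H = T ↓ T = F
(K ↓ H) ↑ P = F ↑ F = T
¬K = ¬T = F
((K ↓ H) ↑ P) ↔ ¬K = T ↔ F = F
Thus #1 is false.

#2: This is ((H ∨ ¬P) ∧ K) ↓ (H → P).

¬P = ¬F = T
H ∨ ¬P = T ∨ T = T
(H ∨ ¬P) ∧ K = T ∧ T = T
H → P = T → F = F
((H ∨ ¬P) ∧ K) ↓ (H → P) = T ↓ F = F
Hence #2 is false.

True statements: 0 (none).

0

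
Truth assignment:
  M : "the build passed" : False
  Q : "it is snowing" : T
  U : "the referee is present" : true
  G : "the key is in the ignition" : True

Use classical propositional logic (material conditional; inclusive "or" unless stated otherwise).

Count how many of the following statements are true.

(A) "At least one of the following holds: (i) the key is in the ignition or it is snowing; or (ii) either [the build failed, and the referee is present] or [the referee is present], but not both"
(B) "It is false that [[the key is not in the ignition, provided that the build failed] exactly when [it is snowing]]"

2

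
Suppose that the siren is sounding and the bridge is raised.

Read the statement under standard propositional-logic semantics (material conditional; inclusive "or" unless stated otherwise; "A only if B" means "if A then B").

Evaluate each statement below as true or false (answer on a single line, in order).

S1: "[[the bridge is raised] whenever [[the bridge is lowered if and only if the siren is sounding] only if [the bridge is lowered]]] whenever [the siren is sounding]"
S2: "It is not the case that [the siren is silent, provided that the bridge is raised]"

S1 True; S2 True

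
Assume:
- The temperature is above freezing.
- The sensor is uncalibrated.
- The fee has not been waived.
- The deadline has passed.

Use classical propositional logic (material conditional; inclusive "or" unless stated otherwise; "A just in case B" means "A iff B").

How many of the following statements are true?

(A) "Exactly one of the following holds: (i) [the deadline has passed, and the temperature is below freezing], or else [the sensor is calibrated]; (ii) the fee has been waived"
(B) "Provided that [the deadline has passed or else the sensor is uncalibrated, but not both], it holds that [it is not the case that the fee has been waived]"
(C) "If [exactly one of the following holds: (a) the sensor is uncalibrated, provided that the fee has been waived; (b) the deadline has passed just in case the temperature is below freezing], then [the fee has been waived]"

Let V = "the deadline has passed" (T), P = "the temperature is below freezing" (F), K = "the sensor is calibrated" (F), S = "the fee has been waived" (F).

(A): Parsed as ((V ∧ P) ∨ K) ⊕ S

V ∧ P = T ∧ F = F
(V ∧ P) ∨ K = F ∨ F = F
((V ∧ P) ∨ K) ⊕ S = F ⊕ F = F
So (A) is false.

(B): In symbols: (V ⊕ ¬K) → ¬S

¬K = ¬F = T
V ⊕ ¬K = T ⊕ T = F
¬S = ¬F = T
(V ⊕ ¬K) → ¬S = F → T = T
Thus (B) is true.

(C): Parsed as ((S → ¬K) ⊕ (V ↔ P)) → S

¬K = ¬F = T
S → ¬K = F → T = T
V ↔ P = T ↔ F = F
(S → ¬K) ⊕ (V ↔ P) = T ⊕ F = T
((S → ¬K) ⊕ (V ↔ P)) → S = T → F = F
So (C) is false.

Count: 1.

1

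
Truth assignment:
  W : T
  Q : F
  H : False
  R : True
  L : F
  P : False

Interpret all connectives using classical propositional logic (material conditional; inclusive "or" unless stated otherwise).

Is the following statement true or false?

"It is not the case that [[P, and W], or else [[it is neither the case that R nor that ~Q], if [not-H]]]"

The statement is true.

Values: P=F, W=T, H=F, R=T, Q=F.
In symbols: ¬((P ∧ W) ∨ (¬H → (R ↓ ¬Q)))

P ∧ W = F ∧ T = F
¬H = ¬F = T
¬Q = ¬F = T
R ↓ ¬Q = T ↓ T = F
¬H → (R ↓ ¬Q) = T → F = F
(P ∧ W) ∨ (¬H → (R ↓ ¬Q)) = F ∨ F = F
¬((P ∧ W) ∨ (¬H → (R ↓ ¬Q))) = ¬F = T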